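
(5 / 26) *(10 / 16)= 0.12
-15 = -15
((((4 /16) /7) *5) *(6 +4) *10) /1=125 /7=17.86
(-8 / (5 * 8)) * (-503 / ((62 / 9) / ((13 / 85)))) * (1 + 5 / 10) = 176553 / 52700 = 3.35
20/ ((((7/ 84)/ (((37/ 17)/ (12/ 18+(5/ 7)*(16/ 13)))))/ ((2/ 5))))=484848/ 3587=135.17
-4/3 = -1.33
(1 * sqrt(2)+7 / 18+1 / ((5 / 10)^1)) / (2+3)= 0.76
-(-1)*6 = 6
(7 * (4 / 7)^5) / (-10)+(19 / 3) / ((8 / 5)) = 1128187 / 288120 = 3.92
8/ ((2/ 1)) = 4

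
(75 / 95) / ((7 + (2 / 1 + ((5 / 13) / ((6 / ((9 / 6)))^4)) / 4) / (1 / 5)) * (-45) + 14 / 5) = -998400 / 964015483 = -0.00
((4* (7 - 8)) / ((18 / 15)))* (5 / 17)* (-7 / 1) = 350 / 51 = 6.86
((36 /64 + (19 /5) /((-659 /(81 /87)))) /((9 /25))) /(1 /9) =4258935 /305776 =13.93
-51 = -51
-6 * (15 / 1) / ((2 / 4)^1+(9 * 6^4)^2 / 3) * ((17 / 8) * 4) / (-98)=153 / 888852797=0.00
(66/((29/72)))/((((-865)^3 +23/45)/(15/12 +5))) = -668250/422307542479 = -0.00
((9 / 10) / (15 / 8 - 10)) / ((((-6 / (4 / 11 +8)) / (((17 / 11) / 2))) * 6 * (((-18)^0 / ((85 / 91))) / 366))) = 4865604 / 715715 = 6.80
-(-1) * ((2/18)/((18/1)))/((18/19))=19/2916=0.01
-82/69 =-1.19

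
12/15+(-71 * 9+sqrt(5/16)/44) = -3191/5+sqrt(5)/176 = -638.19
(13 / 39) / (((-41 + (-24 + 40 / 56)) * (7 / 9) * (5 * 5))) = -1 / 3750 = -0.00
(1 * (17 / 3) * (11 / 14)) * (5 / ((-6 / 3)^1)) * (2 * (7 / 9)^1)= -935 / 54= -17.31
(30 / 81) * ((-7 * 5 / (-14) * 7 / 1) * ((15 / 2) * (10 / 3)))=4375 / 27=162.04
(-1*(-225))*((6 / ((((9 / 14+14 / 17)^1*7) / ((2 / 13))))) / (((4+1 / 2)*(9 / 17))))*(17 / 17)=115600 / 13611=8.49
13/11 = 1.18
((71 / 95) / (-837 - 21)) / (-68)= 71 / 5542680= 0.00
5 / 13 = 0.38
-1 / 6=-0.17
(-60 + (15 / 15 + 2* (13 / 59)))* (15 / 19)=-51825 / 1121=-46.23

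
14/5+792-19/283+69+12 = 1239162/1415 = 875.73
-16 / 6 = -8 / 3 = -2.67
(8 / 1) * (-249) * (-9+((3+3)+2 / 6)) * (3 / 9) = 5312 / 3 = 1770.67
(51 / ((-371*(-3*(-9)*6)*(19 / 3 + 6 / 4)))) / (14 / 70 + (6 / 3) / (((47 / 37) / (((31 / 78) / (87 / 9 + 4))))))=-45305 / 102794454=-0.00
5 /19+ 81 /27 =62 /19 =3.26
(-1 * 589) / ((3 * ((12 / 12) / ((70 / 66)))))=-208.23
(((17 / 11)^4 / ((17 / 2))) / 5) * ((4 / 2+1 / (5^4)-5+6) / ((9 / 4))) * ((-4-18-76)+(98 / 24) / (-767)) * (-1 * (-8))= -133022730628928 / 947501465625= -140.39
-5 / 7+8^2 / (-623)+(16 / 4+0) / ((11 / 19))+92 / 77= 49937 / 6853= 7.29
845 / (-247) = -65 / 19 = -3.42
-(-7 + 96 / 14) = 1 / 7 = 0.14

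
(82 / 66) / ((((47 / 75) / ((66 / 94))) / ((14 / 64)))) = 21525 / 70688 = 0.30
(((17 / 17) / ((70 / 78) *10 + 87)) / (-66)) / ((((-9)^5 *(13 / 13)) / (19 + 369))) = 2522 / 2431224477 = 0.00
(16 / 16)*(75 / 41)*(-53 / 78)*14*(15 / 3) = -46375 / 533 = -87.01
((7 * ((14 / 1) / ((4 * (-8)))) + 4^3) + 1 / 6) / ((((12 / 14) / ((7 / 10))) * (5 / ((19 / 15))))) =2730623 / 216000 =12.64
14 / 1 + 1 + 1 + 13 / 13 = 17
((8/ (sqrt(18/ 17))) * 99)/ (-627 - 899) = -66 * sqrt(34)/ 763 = -0.50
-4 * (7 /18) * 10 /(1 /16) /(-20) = 112 /9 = 12.44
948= 948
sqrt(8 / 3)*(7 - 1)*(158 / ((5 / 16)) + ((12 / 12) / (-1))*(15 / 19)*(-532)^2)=-4458688*sqrt(6) / 5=-2184302.10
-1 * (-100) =100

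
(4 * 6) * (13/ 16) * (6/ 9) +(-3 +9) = 19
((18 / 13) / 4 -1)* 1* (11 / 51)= -11 / 78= -0.14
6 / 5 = 1.20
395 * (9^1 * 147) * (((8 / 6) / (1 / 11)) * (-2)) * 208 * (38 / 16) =-7572605040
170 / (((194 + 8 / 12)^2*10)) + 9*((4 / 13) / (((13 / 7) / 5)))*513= 220451803137 / 57638464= 3824.73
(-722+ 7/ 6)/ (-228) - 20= -23035/ 1368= -16.84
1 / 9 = 0.11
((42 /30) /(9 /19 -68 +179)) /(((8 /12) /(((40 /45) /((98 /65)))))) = 0.01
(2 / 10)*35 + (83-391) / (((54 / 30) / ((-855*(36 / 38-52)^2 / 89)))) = 7244941837 / 1691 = 4284412.68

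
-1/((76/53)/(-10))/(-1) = -6.97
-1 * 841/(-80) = 841/80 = 10.51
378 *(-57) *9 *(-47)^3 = 20132733222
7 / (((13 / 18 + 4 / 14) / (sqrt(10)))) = 882 * sqrt(10) / 127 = 21.96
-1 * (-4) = 4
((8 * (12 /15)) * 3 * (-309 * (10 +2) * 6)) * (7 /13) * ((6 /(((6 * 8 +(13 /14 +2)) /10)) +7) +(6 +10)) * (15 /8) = -96650384544 /9269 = -10427272.04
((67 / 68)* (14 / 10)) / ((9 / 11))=5159 / 3060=1.69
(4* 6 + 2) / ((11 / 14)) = 364 / 11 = 33.09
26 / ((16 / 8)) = 13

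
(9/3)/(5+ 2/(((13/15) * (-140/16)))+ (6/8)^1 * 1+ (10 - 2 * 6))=364/423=0.86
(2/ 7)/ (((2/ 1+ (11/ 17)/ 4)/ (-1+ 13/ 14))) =-68/ 7203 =-0.01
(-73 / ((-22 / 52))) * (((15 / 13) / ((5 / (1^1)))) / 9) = 146 / 33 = 4.42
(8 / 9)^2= 64 / 81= 0.79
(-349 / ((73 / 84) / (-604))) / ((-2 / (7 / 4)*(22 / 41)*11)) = -317616873 / 8833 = -35957.98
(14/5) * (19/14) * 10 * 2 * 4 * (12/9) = 1216/3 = 405.33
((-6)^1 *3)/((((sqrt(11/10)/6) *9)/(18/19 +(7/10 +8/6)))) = -3398 *sqrt(110)/1045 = -34.10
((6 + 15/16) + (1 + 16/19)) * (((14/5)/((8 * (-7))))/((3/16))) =-2669/1140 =-2.34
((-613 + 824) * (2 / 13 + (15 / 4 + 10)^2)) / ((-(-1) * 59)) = 8304327 / 12272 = 676.69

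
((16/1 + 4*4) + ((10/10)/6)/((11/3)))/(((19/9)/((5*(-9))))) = -285525/418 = -683.07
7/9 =0.78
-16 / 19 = -0.84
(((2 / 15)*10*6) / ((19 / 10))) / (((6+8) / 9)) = 360 / 133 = 2.71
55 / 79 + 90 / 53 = 10025 / 4187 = 2.39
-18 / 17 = -1.06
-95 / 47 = -2.02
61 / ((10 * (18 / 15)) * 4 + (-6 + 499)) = 61 / 541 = 0.11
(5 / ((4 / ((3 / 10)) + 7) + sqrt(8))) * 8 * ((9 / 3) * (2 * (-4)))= -175680 / 3649 + 17280 * sqrt(2) / 3649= -41.45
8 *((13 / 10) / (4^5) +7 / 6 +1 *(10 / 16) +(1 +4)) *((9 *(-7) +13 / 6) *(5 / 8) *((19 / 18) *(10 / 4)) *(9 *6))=-7235944325 / 24576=-294431.33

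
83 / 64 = 1.30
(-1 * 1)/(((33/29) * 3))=-29/99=-0.29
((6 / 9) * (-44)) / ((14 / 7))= -44 / 3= -14.67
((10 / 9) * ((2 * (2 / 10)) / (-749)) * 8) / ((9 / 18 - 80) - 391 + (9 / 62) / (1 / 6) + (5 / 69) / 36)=273792 / 27086206091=0.00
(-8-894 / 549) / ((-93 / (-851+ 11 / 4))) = -87.82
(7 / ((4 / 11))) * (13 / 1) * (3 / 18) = 1001 / 24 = 41.71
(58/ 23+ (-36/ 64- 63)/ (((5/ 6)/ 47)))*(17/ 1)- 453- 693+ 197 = -56901867/ 920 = -61849.86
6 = 6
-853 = -853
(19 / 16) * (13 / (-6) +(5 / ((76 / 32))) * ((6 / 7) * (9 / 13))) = -9517 / 8736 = -1.09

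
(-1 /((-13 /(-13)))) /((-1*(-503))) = -0.00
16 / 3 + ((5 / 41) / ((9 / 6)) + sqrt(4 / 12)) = sqrt(3) / 3 + 222 / 41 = 5.99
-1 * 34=-34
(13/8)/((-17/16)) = -26/17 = -1.53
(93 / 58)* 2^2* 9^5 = 10983114 / 29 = 378728.07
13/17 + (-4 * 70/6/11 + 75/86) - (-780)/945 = -1803667/1013166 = -1.78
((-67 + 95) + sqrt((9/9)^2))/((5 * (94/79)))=2291/470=4.87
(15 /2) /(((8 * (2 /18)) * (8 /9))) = 1215 /128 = 9.49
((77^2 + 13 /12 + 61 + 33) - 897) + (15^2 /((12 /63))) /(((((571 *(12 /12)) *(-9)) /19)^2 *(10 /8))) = 6686574355 /1304164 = 5127.10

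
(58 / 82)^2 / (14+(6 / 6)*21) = 841 / 58835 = 0.01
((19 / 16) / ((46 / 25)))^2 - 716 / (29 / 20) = -7750543595 / 15709184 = -493.38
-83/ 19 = -4.37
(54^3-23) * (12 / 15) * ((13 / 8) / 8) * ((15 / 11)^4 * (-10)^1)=-103615858125 / 117128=-884637.82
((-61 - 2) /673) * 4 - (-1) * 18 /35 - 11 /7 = -33721 /23555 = -1.43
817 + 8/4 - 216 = 603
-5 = -5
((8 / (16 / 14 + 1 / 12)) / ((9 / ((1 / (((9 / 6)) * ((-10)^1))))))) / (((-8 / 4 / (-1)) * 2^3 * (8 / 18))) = -7 / 1030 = -0.01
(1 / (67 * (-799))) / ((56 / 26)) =-13 / 1498924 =-0.00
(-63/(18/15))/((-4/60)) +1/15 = 23627/30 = 787.57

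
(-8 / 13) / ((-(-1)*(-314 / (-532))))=-2128 / 2041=-1.04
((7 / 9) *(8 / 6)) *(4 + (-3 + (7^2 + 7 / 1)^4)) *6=550731832 / 9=61192425.78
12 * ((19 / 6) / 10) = 3.80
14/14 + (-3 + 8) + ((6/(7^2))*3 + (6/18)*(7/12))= 11575/1764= 6.56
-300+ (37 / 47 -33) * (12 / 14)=-107784 / 329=-327.61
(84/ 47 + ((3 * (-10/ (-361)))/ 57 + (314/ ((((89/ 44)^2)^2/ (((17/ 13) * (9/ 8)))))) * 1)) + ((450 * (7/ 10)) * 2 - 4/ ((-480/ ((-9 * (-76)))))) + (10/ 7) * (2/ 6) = 36750969750494857073/ 55218084170047890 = 665.56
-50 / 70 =-5 / 7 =-0.71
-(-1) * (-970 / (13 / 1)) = -970 / 13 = -74.62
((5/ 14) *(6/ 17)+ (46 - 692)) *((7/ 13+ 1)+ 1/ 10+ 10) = -7516.98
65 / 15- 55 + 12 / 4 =-143 / 3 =-47.67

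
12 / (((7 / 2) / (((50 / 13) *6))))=7200 / 91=79.12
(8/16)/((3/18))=3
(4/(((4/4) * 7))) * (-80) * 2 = -640/7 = -91.43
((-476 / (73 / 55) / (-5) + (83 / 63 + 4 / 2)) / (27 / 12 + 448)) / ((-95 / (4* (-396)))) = 48593600 / 17485909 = 2.78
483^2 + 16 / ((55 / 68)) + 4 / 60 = 7699192 / 33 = 233308.85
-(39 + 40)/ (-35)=79/ 35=2.26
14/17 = 0.82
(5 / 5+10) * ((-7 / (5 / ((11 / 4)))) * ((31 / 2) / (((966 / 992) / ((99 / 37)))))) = -7674546 / 4255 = -1803.65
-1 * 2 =-2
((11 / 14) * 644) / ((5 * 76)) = 253 / 190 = 1.33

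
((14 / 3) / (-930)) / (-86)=0.00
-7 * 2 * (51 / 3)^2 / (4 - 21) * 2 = 476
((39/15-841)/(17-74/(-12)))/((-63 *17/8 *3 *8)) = 8384/744345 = 0.01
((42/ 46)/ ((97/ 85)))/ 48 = 595/ 35696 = 0.02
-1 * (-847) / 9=847 / 9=94.11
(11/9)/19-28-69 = -16576/171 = -96.94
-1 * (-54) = 54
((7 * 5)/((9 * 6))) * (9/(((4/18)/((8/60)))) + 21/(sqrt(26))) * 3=245 * sqrt(26)/156 + 21/2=18.51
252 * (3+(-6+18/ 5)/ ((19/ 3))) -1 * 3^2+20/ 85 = 1052561/ 1615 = 651.74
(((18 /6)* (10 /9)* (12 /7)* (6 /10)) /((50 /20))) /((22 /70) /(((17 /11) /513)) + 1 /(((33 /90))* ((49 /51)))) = 20944 /1636557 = 0.01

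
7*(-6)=-42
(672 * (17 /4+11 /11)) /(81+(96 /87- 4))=34104 /755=45.17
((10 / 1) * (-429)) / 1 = -4290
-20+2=-18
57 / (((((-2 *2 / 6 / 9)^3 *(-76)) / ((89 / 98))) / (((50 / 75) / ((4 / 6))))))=5255361 / 3136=1675.82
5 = 5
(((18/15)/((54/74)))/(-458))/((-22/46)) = 851/113355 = 0.01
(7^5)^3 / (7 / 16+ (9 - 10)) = -8440109351009.78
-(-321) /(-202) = -1.59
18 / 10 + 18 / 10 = 18 / 5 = 3.60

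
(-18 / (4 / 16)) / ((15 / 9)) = -216 / 5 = -43.20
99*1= 99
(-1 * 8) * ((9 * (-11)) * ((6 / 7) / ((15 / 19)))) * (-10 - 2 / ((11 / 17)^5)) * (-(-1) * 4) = -48703251456 / 512435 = -95042.79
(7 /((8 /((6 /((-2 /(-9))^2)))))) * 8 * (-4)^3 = -54432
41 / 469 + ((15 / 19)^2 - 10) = -1572764 / 169309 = -9.29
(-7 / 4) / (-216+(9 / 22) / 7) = 539 / 66510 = 0.01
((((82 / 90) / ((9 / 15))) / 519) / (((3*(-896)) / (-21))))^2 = 1681 / 3217230544896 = 0.00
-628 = -628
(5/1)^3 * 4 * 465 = 232500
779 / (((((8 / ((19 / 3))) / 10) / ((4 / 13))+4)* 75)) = 14801 / 6285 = 2.35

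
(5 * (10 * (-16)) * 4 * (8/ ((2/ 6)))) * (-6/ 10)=46080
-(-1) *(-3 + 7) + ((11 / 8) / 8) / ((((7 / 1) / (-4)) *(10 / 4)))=1109 / 280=3.96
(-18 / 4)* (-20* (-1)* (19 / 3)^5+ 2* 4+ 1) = -49524167 / 54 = -917114.20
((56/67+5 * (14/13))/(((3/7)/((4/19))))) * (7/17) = 353976/281333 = 1.26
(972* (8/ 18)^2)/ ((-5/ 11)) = -2112/ 5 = -422.40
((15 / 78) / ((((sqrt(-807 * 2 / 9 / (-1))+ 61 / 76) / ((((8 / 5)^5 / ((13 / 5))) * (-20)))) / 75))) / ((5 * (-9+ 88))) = 2734424064 / 206695175375 - 1135607808 * sqrt(1614) / 206695175375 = -0.21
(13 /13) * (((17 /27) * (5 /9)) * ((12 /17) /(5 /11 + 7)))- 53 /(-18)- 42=-259187 /6642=-39.02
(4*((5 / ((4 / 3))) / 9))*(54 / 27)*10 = 100 / 3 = 33.33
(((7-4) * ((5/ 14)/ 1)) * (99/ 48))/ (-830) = -99/ 37184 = -0.00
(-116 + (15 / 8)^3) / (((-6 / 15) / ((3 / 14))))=840255 / 14336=58.61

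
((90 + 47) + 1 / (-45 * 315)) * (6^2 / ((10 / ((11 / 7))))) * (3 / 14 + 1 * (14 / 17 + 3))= 20528607154 / 6559875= 3129.42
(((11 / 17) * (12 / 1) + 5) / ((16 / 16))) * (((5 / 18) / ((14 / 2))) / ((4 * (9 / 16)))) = 310 / 1377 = 0.23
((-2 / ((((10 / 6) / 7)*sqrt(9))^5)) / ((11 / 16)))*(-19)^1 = 10218656 / 34375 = 297.27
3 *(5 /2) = 15 /2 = 7.50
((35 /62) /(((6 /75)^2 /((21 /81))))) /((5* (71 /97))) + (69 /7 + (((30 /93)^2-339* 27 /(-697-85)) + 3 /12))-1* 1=1095742430053 /40337621352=27.16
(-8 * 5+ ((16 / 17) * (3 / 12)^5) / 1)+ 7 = -35903 / 1088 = -33.00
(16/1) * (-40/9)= -71.11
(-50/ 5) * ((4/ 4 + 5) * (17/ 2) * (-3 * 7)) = 10710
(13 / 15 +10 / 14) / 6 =83 / 315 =0.26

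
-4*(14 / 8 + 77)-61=-376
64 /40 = 8 /5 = 1.60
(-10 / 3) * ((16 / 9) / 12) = -40 / 81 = -0.49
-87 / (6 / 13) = -188.50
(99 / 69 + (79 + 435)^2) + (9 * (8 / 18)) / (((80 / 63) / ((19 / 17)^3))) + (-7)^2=597201596371 / 2259980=264250.83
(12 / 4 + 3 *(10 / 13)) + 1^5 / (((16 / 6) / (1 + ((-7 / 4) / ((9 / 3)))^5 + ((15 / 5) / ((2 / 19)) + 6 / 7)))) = 1006364579 / 60383232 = 16.67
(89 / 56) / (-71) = -89 / 3976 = -0.02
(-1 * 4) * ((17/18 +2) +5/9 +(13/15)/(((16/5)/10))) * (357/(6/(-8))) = 35462/3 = 11820.67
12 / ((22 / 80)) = 480 / 11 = 43.64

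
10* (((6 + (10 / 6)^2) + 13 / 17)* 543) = 2642600 / 51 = 51815.69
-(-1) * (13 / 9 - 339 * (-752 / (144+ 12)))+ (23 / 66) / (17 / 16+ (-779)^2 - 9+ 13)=20438721035231 / 12496174119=1635.60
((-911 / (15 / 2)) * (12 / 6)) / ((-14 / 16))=29152 / 105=277.64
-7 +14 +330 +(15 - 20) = 332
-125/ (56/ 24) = -375/ 7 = -53.57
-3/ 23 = -0.13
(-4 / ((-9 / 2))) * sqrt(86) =8 * sqrt(86) / 9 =8.24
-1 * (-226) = 226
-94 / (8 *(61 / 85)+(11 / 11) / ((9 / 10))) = -35955 / 2621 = -13.72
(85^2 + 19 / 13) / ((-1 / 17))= -1597048 / 13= -122849.85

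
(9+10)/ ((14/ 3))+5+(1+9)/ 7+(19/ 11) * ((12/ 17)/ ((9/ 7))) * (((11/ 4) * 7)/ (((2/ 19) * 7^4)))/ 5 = 131378/ 12495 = 10.51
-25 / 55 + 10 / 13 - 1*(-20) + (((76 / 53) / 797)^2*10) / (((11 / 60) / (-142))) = 5177000047705 / 255155197583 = 20.29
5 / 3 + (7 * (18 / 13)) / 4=319 / 78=4.09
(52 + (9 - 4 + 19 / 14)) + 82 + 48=2637 / 14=188.36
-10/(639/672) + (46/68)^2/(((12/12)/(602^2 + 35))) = 40835949763/246228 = 165846.08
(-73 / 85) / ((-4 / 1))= 0.21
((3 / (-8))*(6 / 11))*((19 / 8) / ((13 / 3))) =-513 / 4576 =-0.11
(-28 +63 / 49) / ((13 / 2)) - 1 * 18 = -2012 / 91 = -22.11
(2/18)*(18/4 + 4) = 17/18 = 0.94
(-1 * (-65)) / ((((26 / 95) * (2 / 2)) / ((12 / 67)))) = 2850 / 67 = 42.54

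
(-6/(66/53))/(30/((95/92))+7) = -1007/7535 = -0.13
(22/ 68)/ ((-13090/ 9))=-0.00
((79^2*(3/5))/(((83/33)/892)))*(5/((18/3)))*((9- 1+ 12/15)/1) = 4041621672/415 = 9738847.40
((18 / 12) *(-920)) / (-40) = 69 / 2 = 34.50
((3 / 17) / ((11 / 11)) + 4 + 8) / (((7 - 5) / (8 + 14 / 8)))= 8073 / 136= 59.36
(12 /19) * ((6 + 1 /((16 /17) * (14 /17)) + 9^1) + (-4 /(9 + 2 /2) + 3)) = 63471 /5320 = 11.93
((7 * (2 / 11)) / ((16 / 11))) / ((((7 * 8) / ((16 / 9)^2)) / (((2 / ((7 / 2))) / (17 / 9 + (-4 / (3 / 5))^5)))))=-0.00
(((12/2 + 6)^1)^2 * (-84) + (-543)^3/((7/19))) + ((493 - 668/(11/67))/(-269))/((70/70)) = -9001401425664/20713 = -434577387.42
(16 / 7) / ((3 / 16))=256 / 21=12.19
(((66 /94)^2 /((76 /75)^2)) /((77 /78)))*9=195463125 /44657144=4.38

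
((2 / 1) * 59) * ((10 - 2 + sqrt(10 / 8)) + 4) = 59 * sqrt(5) + 1416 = 1547.93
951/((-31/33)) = -31383/31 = -1012.35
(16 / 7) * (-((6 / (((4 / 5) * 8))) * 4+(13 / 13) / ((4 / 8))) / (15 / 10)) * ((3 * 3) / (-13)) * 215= 118680 / 91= 1304.18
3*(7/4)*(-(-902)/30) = 3157/20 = 157.85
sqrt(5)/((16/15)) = 2.10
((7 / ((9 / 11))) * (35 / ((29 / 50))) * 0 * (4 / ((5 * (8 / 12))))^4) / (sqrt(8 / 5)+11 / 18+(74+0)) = 0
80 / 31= 2.58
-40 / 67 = -0.60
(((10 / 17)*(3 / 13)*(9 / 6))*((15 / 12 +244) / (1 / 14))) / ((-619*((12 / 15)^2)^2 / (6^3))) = -5214628125 / 8755136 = -595.61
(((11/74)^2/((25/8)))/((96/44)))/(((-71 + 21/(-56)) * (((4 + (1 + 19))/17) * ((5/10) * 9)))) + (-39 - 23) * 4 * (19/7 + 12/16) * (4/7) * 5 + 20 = -2434.69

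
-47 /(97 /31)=-1457 /97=-15.02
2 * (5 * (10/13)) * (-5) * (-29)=14500/13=1115.38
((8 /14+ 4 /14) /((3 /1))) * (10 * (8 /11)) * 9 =1440 /77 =18.70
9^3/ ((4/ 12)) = 2187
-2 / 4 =-1 / 2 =-0.50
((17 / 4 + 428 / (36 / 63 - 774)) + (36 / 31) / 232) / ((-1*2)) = -1.85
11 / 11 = 1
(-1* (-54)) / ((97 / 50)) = 2700 / 97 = 27.84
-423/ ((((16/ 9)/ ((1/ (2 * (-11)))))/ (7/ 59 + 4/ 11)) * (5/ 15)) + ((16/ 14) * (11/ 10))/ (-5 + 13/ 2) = 395454589/ 23987040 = 16.49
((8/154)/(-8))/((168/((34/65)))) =-17/840840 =-0.00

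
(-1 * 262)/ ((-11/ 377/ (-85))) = -763253.64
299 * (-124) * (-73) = 2706548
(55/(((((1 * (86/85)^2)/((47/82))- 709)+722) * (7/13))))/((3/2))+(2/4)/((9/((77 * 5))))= 5481668555/210879774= 25.99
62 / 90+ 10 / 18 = 56 / 45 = 1.24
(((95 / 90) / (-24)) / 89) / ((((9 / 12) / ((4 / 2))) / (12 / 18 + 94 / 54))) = -1235 / 389286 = -0.00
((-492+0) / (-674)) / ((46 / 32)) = 0.51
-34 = -34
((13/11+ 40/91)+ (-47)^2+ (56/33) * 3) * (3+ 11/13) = 110896400/13013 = 8521.97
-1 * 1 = -1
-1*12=-12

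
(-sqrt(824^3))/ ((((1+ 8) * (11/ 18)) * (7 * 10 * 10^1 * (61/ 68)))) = -56032 * sqrt(206)/ 117425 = -6.85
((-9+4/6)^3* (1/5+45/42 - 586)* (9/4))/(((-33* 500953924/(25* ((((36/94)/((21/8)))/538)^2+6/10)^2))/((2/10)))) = -142669948881744644872275625/1720990692700840845854306795744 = -0.00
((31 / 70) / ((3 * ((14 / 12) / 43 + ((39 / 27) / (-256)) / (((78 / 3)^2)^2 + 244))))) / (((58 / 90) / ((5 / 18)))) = 585095289600 / 249488380603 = 2.35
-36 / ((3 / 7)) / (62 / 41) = -1722 / 31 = -55.55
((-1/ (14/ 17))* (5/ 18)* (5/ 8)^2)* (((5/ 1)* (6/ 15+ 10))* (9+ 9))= -123.33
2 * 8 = 16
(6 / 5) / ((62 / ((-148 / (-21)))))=148 / 1085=0.14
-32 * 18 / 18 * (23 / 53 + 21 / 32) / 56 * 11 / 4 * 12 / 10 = -61017 / 29680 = -2.06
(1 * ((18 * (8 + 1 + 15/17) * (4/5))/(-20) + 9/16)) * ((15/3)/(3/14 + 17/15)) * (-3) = 2807217/38488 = 72.94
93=93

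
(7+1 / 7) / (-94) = -25 / 329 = -0.08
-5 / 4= -1.25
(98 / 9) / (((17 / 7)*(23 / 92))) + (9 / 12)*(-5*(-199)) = 764.18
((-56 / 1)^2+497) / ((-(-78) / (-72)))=-43596 / 13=-3353.54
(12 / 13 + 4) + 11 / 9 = 719 / 117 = 6.15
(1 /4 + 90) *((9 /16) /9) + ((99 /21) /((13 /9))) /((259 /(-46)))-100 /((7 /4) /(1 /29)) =135191989 /43744064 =3.09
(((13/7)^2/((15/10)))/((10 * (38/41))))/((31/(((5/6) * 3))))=6929/346332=0.02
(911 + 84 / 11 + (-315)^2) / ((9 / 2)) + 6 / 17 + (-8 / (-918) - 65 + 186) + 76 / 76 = 112978964 / 5049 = 22376.50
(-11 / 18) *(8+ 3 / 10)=-913 / 180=-5.07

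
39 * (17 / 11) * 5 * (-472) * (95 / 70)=-14864460 / 77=-193044.94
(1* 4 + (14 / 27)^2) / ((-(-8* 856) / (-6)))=-389 / 104004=-0.00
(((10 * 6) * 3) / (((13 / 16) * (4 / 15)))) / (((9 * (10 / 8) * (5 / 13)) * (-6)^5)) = -2 / 81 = -0.02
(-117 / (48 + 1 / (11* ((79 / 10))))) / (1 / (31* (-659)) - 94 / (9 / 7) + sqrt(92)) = 3437042275128033* sqrt(23) / 3704603595842743289 + 251286147913766823 / 7409207191685486578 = 0.04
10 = 10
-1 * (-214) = 214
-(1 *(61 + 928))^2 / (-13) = 978121 / 13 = 75240.08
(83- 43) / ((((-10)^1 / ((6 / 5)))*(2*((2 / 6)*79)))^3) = -729 / 1540746875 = -0.00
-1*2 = -2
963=963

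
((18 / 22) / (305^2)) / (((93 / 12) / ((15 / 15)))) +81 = 2569443561 / 31721525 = 81.00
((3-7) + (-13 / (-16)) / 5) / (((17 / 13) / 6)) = -11973 / 680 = -17.61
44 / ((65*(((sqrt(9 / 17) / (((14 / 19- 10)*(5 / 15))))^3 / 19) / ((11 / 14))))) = -22428606464*sqrt(17) / 119741895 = -772.29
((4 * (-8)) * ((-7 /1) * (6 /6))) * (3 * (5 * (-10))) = -33600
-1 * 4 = -4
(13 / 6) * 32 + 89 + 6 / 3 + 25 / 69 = 3696 / 23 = 160.70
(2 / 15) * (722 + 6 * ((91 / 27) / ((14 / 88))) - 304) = 9812 / 135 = 72.68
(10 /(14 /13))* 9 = 585 /7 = 83.57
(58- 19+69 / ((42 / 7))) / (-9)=-101 / 18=-5.61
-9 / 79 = -0.11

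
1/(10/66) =33/5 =6.60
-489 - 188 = -677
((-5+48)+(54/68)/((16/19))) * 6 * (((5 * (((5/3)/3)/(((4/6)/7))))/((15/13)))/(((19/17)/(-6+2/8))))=-250165825/7296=-34288.08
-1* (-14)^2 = -196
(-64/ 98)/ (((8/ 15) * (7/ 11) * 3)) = -220/ 343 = -0.64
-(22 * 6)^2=-17424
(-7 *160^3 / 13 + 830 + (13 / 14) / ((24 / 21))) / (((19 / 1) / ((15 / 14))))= -982669695 / 7904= -124325.62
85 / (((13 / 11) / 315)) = 294525 / 13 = 22655.77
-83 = -83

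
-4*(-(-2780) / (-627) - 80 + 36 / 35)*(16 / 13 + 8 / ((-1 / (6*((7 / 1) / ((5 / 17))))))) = -28582402048 / 75075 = -380717.98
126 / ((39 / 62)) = 200.31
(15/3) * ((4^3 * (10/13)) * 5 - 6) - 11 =15467/13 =1189.77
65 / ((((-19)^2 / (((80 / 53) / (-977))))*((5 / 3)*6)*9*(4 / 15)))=-650 / 56078823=-0.00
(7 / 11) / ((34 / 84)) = 294 / 187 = 1.57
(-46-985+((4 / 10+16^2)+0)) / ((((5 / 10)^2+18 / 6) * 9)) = -5164 / 195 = -26.48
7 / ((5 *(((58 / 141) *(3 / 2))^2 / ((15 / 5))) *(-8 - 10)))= -15463 / 25230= -0.61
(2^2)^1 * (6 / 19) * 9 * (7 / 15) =504 / 95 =5.31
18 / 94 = 9 / 47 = 0.19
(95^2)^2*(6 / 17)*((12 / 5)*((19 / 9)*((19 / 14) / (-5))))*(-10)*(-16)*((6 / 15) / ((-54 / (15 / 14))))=376367048000 / 7497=50202354.01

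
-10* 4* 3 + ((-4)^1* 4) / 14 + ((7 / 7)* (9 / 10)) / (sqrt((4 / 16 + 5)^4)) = -29672 / 245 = -121.11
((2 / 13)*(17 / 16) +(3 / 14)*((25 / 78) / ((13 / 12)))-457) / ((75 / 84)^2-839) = 5501874 / 10096229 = 0.54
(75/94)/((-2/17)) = -1275/188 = -6.78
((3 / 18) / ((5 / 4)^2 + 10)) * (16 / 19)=128 / 10545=0.01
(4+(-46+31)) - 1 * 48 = -59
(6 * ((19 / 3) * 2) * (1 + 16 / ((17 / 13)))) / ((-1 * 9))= -1900 / 17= -111.76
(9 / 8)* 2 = 9 / 4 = 2.25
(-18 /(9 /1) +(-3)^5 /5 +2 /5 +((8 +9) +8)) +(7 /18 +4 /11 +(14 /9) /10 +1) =-23059 /990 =-23.29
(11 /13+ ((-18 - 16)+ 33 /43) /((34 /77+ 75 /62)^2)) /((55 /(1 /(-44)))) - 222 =-339305846568787 /1528436982644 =-222.00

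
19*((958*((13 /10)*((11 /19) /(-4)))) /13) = -5269 /20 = -263.45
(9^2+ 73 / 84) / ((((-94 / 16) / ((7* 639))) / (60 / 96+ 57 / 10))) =-370594653 / 940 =-394249.63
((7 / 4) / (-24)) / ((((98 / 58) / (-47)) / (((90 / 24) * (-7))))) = -6815 / 128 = -53.24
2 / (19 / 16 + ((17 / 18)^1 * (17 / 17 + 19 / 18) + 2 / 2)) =2592 / 5351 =0.48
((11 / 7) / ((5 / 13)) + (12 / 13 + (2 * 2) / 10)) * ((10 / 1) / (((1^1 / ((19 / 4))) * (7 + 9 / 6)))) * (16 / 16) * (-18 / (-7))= 841662 / 10829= 77.72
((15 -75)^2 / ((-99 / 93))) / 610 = -3720 / 671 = -5.54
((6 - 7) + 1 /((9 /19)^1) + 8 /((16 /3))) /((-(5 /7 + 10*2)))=-329 /2610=-0.13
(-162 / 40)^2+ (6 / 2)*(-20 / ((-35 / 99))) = 521127 / 2800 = 186.12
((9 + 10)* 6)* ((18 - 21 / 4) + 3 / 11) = 32661 / 22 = 1484.59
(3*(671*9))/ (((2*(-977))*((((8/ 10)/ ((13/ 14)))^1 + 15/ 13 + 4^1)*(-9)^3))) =43615/ 20628378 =0.00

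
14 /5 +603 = 3029 /5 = 605.80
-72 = -72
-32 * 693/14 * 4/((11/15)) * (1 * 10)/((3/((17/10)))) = -48960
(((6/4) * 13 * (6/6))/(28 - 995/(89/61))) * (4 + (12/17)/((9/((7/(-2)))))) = -109915/989451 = -0.11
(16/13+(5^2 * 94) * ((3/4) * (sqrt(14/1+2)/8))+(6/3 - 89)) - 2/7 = 289451/364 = 795.20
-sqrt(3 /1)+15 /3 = 5 - sqrt(3) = 3.27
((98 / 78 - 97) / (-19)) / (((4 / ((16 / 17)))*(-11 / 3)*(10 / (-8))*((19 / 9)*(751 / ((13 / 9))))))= 59744 / 253488785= 0.00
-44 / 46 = -0.96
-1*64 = -64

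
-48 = -48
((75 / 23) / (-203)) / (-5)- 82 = -382843 / 4669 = -82.00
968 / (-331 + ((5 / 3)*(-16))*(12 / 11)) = -10648 / 3961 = -2.69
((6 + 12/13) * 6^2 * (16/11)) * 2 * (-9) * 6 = -5598720/143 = -39151.89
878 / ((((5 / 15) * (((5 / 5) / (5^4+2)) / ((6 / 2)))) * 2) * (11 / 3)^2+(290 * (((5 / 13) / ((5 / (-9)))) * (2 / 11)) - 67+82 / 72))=-2318731272 / 270324565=-8.58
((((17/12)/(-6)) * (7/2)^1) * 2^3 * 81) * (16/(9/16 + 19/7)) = -959616/367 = -2614.76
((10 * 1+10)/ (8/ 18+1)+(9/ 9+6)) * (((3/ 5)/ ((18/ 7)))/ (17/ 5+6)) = 1897/ 3666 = 0.52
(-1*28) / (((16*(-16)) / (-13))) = -91 / 64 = -1.42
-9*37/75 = -111/25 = -4.44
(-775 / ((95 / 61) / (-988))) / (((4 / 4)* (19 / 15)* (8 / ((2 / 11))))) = 8821.65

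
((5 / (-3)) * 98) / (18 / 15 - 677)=2450 / 10137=0.24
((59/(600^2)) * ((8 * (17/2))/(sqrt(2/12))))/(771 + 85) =1003 * sqrt(6)/77040000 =0.00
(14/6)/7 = 1/3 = 0.33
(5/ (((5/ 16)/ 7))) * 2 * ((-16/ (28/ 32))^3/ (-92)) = 16777216/ 1127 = 14886.62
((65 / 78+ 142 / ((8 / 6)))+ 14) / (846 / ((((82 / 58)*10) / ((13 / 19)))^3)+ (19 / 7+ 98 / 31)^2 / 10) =4051382321599522000 / 118473926644203903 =34.20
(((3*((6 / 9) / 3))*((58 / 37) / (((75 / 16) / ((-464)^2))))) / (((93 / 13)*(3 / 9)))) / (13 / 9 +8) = 5194661888 / 2437375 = 2131.25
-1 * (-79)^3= 493039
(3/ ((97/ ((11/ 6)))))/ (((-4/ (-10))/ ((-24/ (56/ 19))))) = -3135/ 2716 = -1.15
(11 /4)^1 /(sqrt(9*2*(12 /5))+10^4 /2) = 34375 /62499892-33*sqrt(30) /249999568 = 0.00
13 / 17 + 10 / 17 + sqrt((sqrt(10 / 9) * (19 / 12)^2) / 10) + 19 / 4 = 6.62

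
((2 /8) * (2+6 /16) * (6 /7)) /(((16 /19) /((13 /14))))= 14079 /25088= 0.56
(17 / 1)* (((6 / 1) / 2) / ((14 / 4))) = 102 / 7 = 14.57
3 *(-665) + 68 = -1927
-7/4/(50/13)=-91/200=-0.46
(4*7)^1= 28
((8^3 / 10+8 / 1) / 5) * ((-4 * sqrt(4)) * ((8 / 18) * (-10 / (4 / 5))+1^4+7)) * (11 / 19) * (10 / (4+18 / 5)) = -573056 / 3249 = -176.38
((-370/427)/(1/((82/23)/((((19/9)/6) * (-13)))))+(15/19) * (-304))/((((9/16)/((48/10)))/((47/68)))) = -1411.55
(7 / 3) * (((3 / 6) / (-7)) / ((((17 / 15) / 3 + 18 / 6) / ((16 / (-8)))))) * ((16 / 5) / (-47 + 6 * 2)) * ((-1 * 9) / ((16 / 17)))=459 / 5320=0.09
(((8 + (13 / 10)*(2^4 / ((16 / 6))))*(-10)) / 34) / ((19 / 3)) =-237 / 323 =-0.73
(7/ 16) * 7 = 49/ 16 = 3.06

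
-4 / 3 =-1.33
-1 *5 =-5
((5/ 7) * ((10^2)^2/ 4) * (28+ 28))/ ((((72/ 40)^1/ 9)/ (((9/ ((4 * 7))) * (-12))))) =-13500000/ 7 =-1928571.43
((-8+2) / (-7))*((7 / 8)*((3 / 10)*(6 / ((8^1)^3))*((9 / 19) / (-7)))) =-243 / 1361920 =-0.00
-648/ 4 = -162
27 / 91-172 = -15625 / 91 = -171.70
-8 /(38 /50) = -200 /19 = -10.53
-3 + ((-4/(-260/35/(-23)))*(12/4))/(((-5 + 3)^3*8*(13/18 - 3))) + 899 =15277829/17056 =895.75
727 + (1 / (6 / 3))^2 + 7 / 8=5825 / 8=728.12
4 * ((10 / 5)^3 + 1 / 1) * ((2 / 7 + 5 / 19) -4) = -124.24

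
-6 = -6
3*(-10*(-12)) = 360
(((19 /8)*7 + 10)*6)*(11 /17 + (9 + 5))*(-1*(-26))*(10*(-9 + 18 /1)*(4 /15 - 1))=-68258619 /17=-4015212.88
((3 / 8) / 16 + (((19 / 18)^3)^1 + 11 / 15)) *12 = 901799 / 38880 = 23.19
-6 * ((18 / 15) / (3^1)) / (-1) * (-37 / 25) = -444 / 125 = -3.55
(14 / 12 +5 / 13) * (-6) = -121 / 13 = -9.31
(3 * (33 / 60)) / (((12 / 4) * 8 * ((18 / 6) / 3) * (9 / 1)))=11 / 1440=0.01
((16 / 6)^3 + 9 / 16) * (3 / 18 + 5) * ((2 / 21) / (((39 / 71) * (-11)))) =-2652205 / 1667952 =-1.59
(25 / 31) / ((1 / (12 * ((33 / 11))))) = 900 / 31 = 29.03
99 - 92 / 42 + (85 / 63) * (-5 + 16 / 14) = 13466 / 147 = 91.61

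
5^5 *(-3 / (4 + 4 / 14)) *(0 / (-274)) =0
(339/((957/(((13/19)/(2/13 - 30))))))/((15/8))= -38194/8818755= -0.00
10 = 10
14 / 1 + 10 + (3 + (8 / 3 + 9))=116 / 3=38.67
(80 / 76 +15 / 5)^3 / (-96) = -456533 / 658464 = -0.69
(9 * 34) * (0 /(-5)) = 0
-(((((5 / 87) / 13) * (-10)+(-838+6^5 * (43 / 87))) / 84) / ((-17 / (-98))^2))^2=-1359187354449080464 / 961531252929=-1413565.45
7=7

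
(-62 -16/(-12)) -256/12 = -82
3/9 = 1/3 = 0.33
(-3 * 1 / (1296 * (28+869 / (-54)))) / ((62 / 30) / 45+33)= -675 / 114742064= -0.00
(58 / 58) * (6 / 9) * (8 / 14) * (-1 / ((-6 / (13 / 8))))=13 / 126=0.10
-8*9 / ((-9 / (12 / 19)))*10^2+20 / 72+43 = 187601 / 342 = 548.54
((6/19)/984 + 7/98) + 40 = 874045/21812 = 40.07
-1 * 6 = -6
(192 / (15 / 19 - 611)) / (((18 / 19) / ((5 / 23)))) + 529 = 211567417 / 399993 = 528.93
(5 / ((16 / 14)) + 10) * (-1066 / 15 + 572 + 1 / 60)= 230437 / 32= 7201.16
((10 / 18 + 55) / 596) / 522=125 / 700002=0.00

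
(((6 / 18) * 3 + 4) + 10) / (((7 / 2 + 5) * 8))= 15 / 68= 0.22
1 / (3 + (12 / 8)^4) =16 / 129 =0.12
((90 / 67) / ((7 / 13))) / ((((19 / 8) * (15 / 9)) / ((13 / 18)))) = 4056 / 8911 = 0.46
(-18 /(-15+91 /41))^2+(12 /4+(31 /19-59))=-52.38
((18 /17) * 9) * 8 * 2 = 2592 /17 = 152.47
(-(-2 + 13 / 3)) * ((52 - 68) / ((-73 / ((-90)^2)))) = -4142.47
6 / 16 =3 / 8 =0.38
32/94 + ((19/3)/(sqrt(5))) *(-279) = 16/47 - 1767 *sqrt(5)/5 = -789.89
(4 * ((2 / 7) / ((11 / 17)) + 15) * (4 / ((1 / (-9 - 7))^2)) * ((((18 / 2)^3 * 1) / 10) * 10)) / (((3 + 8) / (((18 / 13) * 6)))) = 383436177408 / 11011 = 34823011.30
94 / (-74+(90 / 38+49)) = -893 / 215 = -4.15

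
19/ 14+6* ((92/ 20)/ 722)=35261/ 25270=1.40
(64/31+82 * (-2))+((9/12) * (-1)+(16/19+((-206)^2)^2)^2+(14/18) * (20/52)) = 16984490058812156594844539/5237388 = 3242931411385247110.74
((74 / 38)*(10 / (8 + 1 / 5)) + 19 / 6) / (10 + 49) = 439 / 4674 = 0.09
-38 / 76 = -0.50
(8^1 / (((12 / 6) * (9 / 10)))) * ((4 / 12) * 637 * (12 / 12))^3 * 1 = 10338994120 / 243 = 42547300.91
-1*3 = -3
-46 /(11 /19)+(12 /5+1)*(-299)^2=303883.95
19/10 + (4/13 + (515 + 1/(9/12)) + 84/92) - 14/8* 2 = 2314054/4485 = 515.95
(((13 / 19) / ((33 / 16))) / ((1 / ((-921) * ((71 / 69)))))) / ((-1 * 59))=4533776 / 850839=5.33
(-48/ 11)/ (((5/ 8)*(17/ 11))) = -384/ 85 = -4.52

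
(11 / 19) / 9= 11 / 171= 0.06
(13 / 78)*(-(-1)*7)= 7 / 6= 1.17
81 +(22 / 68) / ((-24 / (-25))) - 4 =63107 / 816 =77.34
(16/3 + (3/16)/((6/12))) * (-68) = -2329/6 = -388.17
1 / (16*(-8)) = -1 / 128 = -0.01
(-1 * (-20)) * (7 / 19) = 140 / 19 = 7.37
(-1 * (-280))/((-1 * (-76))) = 70/19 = 3.68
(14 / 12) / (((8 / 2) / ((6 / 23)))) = 7 / 92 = 0.08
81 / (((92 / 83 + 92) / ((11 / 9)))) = 2739 / 2576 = 1.06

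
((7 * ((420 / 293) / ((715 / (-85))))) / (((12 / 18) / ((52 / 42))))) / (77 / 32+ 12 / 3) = -45696 / 132143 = -0.35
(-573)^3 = -188132517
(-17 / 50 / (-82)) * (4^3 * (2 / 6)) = 272 / 3075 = 0.09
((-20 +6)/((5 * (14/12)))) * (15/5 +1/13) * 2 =-192/13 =-14.77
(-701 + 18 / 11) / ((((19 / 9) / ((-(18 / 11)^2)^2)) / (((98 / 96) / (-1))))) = 7419644631 / 3059969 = 2424.75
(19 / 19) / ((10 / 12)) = 6 / 5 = 1.20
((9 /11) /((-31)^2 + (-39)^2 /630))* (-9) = -5670 /741829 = -0.01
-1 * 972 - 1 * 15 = -987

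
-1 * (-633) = 633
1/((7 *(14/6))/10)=30/49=0.61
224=224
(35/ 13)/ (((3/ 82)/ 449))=1288630/ 39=33041.79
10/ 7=1.43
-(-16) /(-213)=-16 /213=-0.08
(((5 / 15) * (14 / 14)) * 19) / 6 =1.06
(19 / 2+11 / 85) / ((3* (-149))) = -1637 / 75990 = -0.02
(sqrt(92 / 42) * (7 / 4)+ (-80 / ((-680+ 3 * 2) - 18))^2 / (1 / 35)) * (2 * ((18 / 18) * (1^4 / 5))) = 5600 / 29929+ sqrt(966) / 30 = 1.22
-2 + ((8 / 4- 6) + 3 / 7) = -39 / 7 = -5.57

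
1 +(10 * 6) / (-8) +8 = 3 / 2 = 1.50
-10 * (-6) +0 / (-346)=60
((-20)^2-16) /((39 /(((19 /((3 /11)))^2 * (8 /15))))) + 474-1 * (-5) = 45569989 /1755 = 25965.81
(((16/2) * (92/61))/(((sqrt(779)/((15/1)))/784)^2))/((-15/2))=-13571604480/47519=-285603.75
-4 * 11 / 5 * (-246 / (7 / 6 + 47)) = 64944 / 1445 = 44.94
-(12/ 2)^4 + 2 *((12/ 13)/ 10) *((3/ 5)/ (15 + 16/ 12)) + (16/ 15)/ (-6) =-185773708/ 143325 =-1296.17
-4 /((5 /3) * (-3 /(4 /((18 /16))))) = 128 /45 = 2.84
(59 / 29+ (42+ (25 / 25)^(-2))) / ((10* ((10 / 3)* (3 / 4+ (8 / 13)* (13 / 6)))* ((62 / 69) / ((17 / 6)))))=2297907 / 1123750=2.04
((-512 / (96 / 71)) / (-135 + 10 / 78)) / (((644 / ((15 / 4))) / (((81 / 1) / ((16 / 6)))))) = 672867 / 1354976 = 0.50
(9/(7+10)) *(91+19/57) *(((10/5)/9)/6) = 274/153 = 1.79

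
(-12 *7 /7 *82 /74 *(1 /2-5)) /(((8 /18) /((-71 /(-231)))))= 235791 /5698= 41.38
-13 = -13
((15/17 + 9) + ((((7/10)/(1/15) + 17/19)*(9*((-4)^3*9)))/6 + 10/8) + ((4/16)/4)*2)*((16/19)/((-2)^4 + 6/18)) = -152463162/300713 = -507.01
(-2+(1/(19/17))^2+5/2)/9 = 313/2166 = 0.14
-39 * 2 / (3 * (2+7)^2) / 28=-13 / 1134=-0.01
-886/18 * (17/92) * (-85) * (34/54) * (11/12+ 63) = 8346720265/268272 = 31112.90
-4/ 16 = -1/ 4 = -0.25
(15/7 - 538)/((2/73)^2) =-19989079/28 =-713895.68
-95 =-95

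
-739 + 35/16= -11789/16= -736.81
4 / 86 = 2 / 43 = 0.05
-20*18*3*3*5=-16200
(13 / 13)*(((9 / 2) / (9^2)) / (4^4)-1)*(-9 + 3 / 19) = 32249 / 3648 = 8.84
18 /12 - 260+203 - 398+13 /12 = -452.42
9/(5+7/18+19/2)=81/134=0.60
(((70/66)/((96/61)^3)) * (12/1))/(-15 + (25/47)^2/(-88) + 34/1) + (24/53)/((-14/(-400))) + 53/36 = 552352709423197/37878792182784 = 14.58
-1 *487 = -487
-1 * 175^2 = -30625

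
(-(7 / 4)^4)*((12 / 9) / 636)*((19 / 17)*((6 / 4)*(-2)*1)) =45619 / 691968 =0.07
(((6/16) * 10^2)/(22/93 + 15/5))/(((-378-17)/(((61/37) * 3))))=-255285/1759646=-0.15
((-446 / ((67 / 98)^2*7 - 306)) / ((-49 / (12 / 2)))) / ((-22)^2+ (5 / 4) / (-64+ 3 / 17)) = -65037504 / 174483517585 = -0.00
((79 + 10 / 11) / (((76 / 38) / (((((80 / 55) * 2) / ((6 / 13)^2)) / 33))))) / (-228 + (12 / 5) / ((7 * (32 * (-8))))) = -443672320 / 6117950817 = -0.07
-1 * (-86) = 86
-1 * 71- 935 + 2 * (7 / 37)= -37208 / 37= -1005.62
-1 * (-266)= 266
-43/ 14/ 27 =-43/ 378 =-0.11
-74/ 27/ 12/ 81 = -37/ 13122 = -0.00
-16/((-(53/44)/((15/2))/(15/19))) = 79200/1007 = 78.65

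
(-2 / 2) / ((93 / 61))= -61 / 93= -0.66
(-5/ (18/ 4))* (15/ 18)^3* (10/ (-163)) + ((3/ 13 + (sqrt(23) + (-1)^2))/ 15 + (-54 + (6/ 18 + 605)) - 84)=sqrt(23)/ 15 + 2407004401/ 5149170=467.77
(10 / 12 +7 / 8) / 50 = 41 / 1200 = 0.03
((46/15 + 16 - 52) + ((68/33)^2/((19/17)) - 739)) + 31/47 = -3731757076/4862385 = -767.47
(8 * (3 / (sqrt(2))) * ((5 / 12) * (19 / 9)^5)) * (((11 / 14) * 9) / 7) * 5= 680927225 * sqrt(2) / 642978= 1497.68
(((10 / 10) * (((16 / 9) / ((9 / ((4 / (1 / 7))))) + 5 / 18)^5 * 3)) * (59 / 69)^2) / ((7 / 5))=12841688905133600905 / 1239510013142688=10360.29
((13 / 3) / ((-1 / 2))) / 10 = -13 / 15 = -0.87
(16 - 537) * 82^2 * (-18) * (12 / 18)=42038448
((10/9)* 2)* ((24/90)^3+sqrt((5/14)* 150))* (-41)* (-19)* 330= 4387328/405+8569000* sqrt(105)/21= 4192076.77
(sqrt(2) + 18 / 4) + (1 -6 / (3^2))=sqrt(2) + 29 / 6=6.25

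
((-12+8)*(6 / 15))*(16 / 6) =-64 / 15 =-4.27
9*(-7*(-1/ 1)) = 63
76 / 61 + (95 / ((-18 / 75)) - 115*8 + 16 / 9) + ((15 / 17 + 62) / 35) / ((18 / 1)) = -142934411 / 108885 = -1312.71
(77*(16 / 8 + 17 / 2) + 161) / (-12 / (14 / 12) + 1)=-13573 / 130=-104.41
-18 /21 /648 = -0.00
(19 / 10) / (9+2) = 19 / 110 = 0.17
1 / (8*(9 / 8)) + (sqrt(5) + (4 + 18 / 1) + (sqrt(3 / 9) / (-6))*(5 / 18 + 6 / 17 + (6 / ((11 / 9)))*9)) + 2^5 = -150839*sqrt(3) / 60588 + sqrt(5) + 487 / 9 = 52.04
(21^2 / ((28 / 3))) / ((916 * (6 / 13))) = 819 / 7328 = 0.11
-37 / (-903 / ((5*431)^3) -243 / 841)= 311415011368375 / 2431914111048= 128.05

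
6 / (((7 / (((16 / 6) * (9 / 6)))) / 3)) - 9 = 1.29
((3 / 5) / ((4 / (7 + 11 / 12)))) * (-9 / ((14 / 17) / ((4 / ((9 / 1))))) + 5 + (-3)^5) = -8075 / 28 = -288.39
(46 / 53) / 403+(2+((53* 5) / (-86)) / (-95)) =71008403 / 34900606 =2.03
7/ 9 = 0.78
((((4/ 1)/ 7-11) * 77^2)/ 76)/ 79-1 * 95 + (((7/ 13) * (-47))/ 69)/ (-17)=-9638610223/ 91554996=-105.28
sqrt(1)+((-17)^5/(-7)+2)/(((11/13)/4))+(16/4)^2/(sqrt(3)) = 16 * sqrt(3)/3+73833369/77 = 958884.16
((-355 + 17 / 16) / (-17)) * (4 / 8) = 10.41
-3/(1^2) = -3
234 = 234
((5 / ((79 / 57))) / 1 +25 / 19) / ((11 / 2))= 14780 / 16511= 0.90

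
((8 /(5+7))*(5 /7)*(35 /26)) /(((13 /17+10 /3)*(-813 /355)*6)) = -150875 /13253526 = -0.01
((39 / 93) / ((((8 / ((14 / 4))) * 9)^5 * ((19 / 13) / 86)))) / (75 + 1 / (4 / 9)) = 122136469 / 1408627775766528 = 0.00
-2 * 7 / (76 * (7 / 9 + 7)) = -9 / 380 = -0.02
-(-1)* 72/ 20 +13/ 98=1829/ 490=3.73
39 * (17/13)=51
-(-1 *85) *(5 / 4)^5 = 259.40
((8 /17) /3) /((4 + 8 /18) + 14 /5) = 60 /2771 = 0.02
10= 10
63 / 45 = 7 / 5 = 1.40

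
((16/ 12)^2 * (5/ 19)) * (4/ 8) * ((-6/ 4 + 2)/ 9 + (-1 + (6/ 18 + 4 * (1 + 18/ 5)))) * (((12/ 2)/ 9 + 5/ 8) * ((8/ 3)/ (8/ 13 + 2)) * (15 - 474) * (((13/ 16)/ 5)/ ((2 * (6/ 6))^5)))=-8387639/ 656640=-12.77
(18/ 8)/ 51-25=-1697/ 68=-24.96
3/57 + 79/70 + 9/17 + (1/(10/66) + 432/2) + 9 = 5275153/22610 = 233.31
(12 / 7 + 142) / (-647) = -1006 / 4529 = -0.22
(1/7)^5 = 1/16807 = 0.00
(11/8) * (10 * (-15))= -825/4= -206.25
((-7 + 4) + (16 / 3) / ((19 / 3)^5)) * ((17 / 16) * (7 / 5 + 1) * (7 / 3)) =-883813119 / 49521980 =-17.85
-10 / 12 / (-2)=5 / 12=0.42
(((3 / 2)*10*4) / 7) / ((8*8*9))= 5 / 336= 0.01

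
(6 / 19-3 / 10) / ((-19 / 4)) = -6 / 1805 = -0.00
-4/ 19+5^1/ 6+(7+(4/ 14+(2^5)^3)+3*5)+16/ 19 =32791.75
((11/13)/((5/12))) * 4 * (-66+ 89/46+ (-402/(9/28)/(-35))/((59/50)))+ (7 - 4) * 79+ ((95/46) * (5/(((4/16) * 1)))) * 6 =18558893/88205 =210.41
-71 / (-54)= 71 / 54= 1.31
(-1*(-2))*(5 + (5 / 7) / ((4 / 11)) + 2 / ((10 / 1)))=1003 / 70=14.33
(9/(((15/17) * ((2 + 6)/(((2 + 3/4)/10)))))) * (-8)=-561/200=-2.80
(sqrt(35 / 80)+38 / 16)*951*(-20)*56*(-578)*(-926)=-1353944862480-142520511840*sqrt(7)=-1731018693534.28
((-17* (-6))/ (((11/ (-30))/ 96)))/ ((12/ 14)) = -342720/ 11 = -31156.36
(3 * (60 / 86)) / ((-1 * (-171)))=10 / 817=0.01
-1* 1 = -1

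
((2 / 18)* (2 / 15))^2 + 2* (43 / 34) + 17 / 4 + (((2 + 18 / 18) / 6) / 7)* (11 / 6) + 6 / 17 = 15752951 / 2168775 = 7.26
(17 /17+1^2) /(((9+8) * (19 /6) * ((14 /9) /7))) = 54 /323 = 0.17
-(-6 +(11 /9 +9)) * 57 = -722 /3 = -240.67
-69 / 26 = -2.65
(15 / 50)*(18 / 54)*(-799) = -799 / 10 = -79.90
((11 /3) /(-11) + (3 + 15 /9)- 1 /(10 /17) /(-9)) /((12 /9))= 407 /120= 3.39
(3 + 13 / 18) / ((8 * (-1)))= -67 / 144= -0.47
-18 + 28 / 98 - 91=-761 / 7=-108.71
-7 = -7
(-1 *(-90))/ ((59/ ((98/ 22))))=4410/ 649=6.80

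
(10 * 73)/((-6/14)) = -5110/3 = -1703.33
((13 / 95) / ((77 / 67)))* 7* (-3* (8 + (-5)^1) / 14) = -7839 / 14630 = -0.54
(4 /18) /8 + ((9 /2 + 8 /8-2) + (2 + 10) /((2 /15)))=3367 /36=93.53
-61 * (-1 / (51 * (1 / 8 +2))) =488 / 867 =0.56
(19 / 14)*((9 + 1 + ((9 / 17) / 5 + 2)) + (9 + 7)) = 45391 / 1190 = 38.14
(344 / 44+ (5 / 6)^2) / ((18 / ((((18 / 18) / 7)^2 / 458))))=3371 / 159966576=0.00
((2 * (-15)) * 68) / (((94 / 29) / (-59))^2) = -1493035710 / 2209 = -675887.60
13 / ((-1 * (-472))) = 13 / 472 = 0.03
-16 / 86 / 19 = -8 / 817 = -0.01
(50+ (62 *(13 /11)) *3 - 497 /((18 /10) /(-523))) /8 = 14322917 /792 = 18084.49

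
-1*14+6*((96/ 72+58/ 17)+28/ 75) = 7102/ 425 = 16.71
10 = 10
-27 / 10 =-2.70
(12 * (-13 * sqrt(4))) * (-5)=1560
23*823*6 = 113574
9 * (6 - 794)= -7092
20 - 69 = -49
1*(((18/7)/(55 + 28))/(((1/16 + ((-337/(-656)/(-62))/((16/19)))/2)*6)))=3904512/43540721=0.09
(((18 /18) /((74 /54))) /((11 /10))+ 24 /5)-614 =-1238372 /2035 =-608.54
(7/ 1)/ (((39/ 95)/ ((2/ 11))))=1330/ 429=3.10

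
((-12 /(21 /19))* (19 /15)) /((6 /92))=-66424 /315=-210.87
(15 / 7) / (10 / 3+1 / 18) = 270 / 427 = 0.63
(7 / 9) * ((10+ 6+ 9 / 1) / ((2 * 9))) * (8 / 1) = 700 / 81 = 8.64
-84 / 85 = -0.99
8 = 8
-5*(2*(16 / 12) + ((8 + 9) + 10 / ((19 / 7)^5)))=-732970255 / 7428297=-98.67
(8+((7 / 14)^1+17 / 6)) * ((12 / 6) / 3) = 68 / 9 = 7.56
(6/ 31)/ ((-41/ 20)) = -120/ 1271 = -0.09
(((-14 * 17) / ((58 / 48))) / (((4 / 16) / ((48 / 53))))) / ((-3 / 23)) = 8408064 / 1537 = 5470.44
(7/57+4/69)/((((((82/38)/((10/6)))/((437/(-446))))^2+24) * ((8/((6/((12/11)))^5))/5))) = 22.09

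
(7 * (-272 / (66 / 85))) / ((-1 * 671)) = 80920 / 22143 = 3.65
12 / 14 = 0.86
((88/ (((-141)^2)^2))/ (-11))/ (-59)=8/ 23319995499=0.00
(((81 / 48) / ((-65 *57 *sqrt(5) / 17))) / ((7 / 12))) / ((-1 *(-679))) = -459 *sqrt(5) / 117399100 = -0.00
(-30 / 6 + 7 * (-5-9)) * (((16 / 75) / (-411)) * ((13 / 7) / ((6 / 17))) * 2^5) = 5827328 / 647325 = 9.00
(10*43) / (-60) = -43 / 6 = -7.17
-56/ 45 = -1.24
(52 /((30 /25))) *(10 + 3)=1690 /3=563.33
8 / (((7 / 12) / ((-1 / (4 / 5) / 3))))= -40 / 7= -5.71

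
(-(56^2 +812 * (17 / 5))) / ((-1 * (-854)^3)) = -1053 / 111220690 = -0.00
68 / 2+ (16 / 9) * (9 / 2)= 42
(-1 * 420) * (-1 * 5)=2100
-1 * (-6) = 6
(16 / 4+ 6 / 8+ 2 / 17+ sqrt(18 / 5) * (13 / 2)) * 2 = 331 / 34+ 39 * sqrt(10) / 5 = 34.40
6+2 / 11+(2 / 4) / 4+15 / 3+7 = 1611 / 88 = 18.31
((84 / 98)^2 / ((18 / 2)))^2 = 16 / 2401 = 0.01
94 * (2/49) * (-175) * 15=-70500/7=-10071.43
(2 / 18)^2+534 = 534.01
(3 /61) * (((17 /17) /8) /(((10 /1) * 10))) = 3 /48800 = 0.00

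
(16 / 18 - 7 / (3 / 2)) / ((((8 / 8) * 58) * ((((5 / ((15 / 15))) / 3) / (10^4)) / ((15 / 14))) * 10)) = -8500 / 203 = -41.87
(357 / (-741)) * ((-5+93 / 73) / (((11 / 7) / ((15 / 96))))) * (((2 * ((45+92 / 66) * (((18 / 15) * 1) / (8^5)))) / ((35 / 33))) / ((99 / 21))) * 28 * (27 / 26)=4097612799 / 1161738772480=0.00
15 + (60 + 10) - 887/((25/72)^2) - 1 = -4545708/625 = -7273.13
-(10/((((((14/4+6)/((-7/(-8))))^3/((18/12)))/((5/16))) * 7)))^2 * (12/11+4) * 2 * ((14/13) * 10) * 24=-9926634375/13778044893184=-0.00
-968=-968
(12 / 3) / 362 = 2 / 181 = 0.01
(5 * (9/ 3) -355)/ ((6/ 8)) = -1360/ 3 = -453.33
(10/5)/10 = 1/5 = 0.20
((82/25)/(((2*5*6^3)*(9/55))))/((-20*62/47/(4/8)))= -21197/120528000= -0.00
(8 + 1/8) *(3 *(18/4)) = 1755/16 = 109.69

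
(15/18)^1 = 5/6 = 0.83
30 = 30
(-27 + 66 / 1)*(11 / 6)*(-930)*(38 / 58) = -1263405 / 29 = -43565.69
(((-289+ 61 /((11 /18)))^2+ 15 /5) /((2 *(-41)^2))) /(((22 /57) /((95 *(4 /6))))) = 3908658910 /2237411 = 1746.96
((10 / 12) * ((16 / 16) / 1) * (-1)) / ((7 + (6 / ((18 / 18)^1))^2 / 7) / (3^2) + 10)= -21 / 286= -0.07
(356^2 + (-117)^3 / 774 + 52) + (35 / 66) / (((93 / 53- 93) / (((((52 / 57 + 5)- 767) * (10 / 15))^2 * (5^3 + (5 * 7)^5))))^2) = 41305609020660805734362515558449933089843 / 3546904002722712918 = 11645539036002481647083.00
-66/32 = -33/16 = -2.06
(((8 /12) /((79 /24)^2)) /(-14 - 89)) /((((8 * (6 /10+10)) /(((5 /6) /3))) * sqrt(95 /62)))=-40 * sqrt(5890) /1941968283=-0.00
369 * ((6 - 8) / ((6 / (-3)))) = 369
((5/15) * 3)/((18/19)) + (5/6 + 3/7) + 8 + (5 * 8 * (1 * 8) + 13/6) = 41893/126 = 332.48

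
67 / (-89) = -67 / 89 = -0.75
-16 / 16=-1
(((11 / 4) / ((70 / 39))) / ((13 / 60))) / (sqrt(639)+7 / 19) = -1881 / 461260+107217 * sqrt(71) / 3228820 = 0.28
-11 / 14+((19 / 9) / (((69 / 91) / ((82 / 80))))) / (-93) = -13201883 / 16170840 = -0.82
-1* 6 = -6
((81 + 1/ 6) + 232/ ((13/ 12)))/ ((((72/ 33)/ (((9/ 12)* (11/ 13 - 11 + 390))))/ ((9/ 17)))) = 110401335/ 5408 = 20414.45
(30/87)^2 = 100/841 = 0.12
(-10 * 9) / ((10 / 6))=-54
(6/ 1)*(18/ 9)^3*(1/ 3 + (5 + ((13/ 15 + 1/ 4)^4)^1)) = 89271121/ 270000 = 330.63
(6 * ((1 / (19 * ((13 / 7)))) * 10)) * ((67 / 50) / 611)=2814 / 754585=0.00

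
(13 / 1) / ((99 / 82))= 1066 / 99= 10.77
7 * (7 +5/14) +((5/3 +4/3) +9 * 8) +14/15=3823/30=127.43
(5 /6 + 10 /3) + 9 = 79 /6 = 13.17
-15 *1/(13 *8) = -15/104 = -0.14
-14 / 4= -7 / 2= -3.50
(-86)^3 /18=-318028 /9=-35336.44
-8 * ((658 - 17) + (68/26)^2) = -875880/169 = -5182.72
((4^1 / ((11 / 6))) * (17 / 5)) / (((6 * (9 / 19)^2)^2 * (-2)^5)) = -2215457 / 17321040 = -0.13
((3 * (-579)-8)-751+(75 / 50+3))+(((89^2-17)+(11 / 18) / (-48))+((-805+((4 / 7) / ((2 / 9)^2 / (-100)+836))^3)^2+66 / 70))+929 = 7828525177139329557094250848552482837668098586612609 / 11963500652289694026285984098707274866385011680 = 654367.43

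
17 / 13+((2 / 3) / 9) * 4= 563 / 351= 1.60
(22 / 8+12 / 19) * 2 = 6.76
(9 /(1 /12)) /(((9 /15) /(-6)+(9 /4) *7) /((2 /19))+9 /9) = 4320 /5987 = 0.72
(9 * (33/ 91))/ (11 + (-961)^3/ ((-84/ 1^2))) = 0.00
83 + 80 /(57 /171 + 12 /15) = 2611 /17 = 153.59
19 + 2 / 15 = 287 / 15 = 19.13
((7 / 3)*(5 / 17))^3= 42875 / 132651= 0.32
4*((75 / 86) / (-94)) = -75 / 2021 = -0.04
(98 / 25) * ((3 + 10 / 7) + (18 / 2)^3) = 71876 / 25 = 2875.04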